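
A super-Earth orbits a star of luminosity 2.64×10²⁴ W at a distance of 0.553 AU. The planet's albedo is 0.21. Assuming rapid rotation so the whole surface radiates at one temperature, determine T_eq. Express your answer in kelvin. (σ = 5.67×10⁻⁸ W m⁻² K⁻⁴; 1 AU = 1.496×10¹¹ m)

d = 0.553 AU = 8.27×10¹⁰ m.
Flux: S = L/(4πd²) = 2.64×10²⁴/(4π×(8.27×10¹⁰)²) = 30.7 W m⁻².
Energy balance: absorbed = emitted ⇒ πR²·S(1−A) = 4πR²·σT_eq⁴, so T_eq⁴ = S(1−A)/(4σ).
T_eq = [30.7 × 0.79 / (4 × 5.67×10⁻⁸)]^(1/4) = (1.07×10⁸)^(1/4) = 102 K.

T_eq ≈ 102 K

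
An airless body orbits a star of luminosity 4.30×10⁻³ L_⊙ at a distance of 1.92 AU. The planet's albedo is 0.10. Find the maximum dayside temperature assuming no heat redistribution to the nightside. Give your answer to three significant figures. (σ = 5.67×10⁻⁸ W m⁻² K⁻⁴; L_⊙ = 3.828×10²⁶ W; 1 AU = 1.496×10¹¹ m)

T_ss ≈ 70.9 K

d = 1.92 AU = 2.87×10¹¹ m.
L = 4.30×10⁻³ × 3.828×10²⁶ = 1.65×10²⁴ W.
Flux: S = L/(4πd²) = 1.65×10²⁴/(4π×(2.87×10¹¹)²) = 1.59 W m⁻².
With no redistribution each surface element balances locally: S(1−A) = σT⁴.
T = [1.59 × 0.90 / 5.67×10⁻⁸]^(1/4) = (2.52×10⁷)^(1/4) = 70.9 K.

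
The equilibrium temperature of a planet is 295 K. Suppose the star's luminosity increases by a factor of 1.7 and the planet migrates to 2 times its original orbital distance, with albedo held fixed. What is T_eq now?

T_eq ≈ 238 K

T_eq ∝ L^(1/4) · d^(−1/2).
T′ = 295 × 1.7^(1/4) / 2^(1/2) = 238 K.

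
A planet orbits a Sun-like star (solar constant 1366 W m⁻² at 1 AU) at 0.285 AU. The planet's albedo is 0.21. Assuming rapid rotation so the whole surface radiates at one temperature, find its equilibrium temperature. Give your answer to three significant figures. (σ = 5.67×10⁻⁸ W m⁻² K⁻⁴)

T_eq ≈ 492 K

Flux at 0.285 AU: S = 1366/0.285² = 1.68×10⁴ W m⁻².
Energy balance: absorbed = emitted ⇒ πR²·S(1−A) = 4πR²·σT_eq⁴, so T_eq⁴ = S(1−A)/(4σ).
T_eq = [1.68×10⁴ × 0.79 / (4 × 5.67×10⁻⁸)]^(1/4) = (5.86×10¹⁰)^(1/4) = 492 K.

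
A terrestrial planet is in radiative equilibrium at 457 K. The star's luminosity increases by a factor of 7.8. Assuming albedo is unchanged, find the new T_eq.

T_eq ≈ 764 K

T_eq ∝ L^(1/4) · d^(−1/2).
T′ = 457 × 7.8^(1/4) = 764 K.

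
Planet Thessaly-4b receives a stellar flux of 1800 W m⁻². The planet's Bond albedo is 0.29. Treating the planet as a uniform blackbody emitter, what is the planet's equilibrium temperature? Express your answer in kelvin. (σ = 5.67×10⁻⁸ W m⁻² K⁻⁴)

T_eq ≈ 274 K

Energy balance: absorbed = emitted ⇒ πR²·S(1−A) = 4πR²·σT_eq⁴, so T_eq⁴ = S(1−A)/(4σ).
T_eq = [1800 × 0.71 / (4 × 5.67×10⁻⁸)]^(1/4) = (5.63×10⁹)^(1/4) = 274 K.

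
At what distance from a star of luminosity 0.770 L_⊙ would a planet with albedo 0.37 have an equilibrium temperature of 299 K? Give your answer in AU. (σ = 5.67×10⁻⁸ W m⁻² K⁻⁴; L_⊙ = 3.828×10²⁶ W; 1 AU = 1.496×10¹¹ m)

d ≈ 0.604 AU

L = 0.770 × 3.828×10²⁶ = 2.95×10²⁶ W.
From T_eq⁴ = L(1−A)/(16πσd²): d = √[L(1−A)/(16πσT_eq⁴)].
d = √[2.95×10²⁶ × 0.63 / (16π × 5.67×10⁻⁸ × (299)⁴)] = 9.03×10¹⁰ m = 0.604 AU.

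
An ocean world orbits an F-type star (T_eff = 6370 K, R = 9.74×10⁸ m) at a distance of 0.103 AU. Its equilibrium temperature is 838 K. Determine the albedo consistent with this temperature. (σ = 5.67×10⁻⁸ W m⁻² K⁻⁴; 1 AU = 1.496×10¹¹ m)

A ≈ 0.70

d = 0.103 AU = 1.54×10¹⁰ m.
L = 4πR_⋆²σT_⋆⁴ = 4π(9.74×10⁸)² × 5.67×10⁻⁸ × (6370)⁴ = 1.11×10²⁷ W.
S = L/(4πd²) = 3.73×10⁵ W m⁻².
From T_eq⁴ = S(1−A)/(4σ): 1−A = 4σT_eq⁴/S.
1−A = 4 × 5.67×10⁻⁸ × (838)⁴ / 3.73×10⁵ = 0.300.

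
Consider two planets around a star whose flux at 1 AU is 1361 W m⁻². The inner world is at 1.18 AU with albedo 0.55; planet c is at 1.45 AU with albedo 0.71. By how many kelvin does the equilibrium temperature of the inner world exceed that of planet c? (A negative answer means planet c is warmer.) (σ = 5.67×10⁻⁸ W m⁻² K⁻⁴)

ΔT ≈ 40.2 K

T_eq = [S₀(1−A)/(4σd²)]^(1/4), so T ∝ (1−A)^(1/4) / √d.
T₁ = [1361×0.45/(4×5.67×10⁻⁸×1.18²)]^(1/4) = 209.85 K.
T₂ = [1361×0.29/(4×5.67×10⁻⁸×1.45²)]^(1/4) = 169.62 K.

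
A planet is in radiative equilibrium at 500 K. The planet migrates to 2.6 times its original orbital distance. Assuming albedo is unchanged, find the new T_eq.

T_eq ∝ L^(1/4) · d^(−1/2).
T′ = 500 / 2.6^(1/2) = 310 K.

T_eq ≈ 310 K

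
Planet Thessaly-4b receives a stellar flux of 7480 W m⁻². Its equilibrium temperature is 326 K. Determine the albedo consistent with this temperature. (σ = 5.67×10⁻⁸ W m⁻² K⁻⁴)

From T_eq⁴ = S(1−A)/(4σ): 1−A = 4σT_eq⁴/S.
1−A = 4 × 5.67×10⁻⁸ × (326)⁴ / 7480 = 0.342.

A ≈ 0.66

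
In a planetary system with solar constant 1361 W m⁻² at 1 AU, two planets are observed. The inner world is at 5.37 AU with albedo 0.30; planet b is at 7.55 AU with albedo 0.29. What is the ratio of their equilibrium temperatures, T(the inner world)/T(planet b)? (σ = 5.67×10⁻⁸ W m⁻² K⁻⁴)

T₁/T₂ ≈ 1.182

T_eq = [S₀(1−A)/(4σd²)]^(1/4), so T ∝ (1−A)^(1/4) / √d.
T₁ = [1361×0.70/(4×5.67×10⁻⁸×5.37²)]^(1/4) = 109.86 K.
T₂ = [1361×0.71/(4×5.67×10⁻⁸×7.55²)]^(1/4) = 92.98 K.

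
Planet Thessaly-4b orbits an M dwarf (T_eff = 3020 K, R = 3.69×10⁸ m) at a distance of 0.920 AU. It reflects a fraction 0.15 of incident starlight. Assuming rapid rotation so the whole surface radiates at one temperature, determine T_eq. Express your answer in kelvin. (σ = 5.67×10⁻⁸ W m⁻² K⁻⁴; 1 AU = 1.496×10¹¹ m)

T_eq ≈ 106 K

d = 0.920 AU = 1.38×10¹¹ m.
L = 4πR_⋆²σT_⋆⁴ = 4π(3.69×10⁸)² × 5.67×10⁻⁸ × (3020)⁴ = 8.07×10²⁴ W.
S = L/(4πd²) = 33.9 W m⁻².
Energy balance: absorbed = emitted ⇒ πR²·S(1−A) = 4πR²·σT_eq⁴, so T_eq⁴ = S(1−A)/(4σ).
T_eq = [33.9 × 0.85 / (4 × 5.67×10⁻⁸)]^(1/4) = (1.27×10⁸)^(1/4) = 106 K.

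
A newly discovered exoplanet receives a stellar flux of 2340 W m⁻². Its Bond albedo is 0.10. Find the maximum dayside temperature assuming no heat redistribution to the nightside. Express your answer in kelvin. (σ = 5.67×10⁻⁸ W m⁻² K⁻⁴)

T_ss ≈ 439 K

With no redistribution each surface element balances locally: S(1−A) = σT⁴.
T = [2340 × 0.90 / 5.67×10⁻⁸]^(1/4) = (3.71×10¹⁰)^(1/4) = 439 K.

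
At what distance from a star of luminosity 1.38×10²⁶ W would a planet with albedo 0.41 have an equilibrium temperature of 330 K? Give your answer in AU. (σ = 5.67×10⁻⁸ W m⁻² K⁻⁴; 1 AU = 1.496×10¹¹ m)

d ≈ 0.328 AU

From T_eq⁴ = L(1−A)/(16πσd²): d = √[L(1−A)/(16πσT_eq⁴)].
d = √[1.38×10²⁶ × 0.59 / (16π × 5.67×10⁻⁸ × (330)⁴)] = 4.91×10¹⁰ m = 0.328 AU.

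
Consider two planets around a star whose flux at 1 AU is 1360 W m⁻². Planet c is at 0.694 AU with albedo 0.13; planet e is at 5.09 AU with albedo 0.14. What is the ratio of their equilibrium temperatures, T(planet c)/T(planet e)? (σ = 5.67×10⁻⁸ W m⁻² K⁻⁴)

T_eq = [S₀(1−A)/(4σd²)]^(1/4), so T ∝ (1−A)^(1/4) / √d.
T₁ = [1360×0.87/(4×5.67×10⁻⁸×0.694²)]^(1/4) = 322.61 K.
T₂ = [1360×0.86/(4×5.67×10⁻⁸×5.09²)]^(1/4) = 118.78 K.

T₁/T₂ ≈ 2.716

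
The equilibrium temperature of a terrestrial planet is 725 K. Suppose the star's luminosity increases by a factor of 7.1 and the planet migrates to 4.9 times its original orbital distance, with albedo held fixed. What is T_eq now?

T_eq ≈ 535 K

T_eq ∝ L^(1/4) · d^(−1/2).
T′ = 725 × 7.1^(1/4) / 4.9^(1/2) = 535 K.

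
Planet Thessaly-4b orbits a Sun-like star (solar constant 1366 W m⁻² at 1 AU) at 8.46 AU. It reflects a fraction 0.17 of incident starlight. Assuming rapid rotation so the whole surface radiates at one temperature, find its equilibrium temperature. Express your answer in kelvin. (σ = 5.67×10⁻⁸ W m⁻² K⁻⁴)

Flux at 8.46 AU: S = 1366/8.46² = 19.1 W m⁻².
Energy balance: absorbed = emitted ⇒ πR²·S(1−A) = 4πR²·σT_eq⁴, so T_eq⁴ = S(1−A)/(4σ).
T_eq = [19.1 × 0.83 / (4 × 5.67×10⁻⁸)]^(1/4) = (6.98×10⁷)^(1/4) = 91.4 K.

T_eq ≈ 91.4 K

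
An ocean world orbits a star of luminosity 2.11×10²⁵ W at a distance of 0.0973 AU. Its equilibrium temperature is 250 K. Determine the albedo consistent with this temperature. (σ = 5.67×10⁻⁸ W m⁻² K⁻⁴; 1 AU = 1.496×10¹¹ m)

A ≈ 0.89

d = 0.0973 AU = 1.46×10¹⁰ m.
Flux: S = L/(4πd²) = 2.11×10²⁵/(4π×(1.46×10¹⁰)²) = 7920 W m⁻².
From T_eq⁴ = S(1−A)/(4σ): 1−A = 4σT_eq⁴/S.
1−A = 4 × 5.67×10⁻⁸ × (250)⁴ / 7920 = 0.112.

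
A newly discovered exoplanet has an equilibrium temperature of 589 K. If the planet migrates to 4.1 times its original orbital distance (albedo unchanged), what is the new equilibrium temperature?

T_eq ∝ L^(1/4) · d^(−1/2).
T′ = 589 / 4.1^(1/2) = 291 K.

T_eq ≈ 291 K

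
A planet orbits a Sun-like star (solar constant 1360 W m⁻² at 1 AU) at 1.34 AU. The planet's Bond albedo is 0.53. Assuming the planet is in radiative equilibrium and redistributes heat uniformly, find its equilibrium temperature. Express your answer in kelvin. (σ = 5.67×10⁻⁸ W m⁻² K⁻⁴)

Flux at 1.34 AU: S = 1360/1.34² = 757 W m⁻².
Energy balance: absorbed = emitted ⇒ πR²·S(1−A) = 4πR²·σT_eq⁴, so T_eq⁴ = S(1−A)/(4σ).
T_eq = [757 × 0.47 / (4 × 5.67×10⁻⁸)]^(1/4) = (1.57×10⁹)^(1/4) = 199 K.

T_eq ≈ 199 K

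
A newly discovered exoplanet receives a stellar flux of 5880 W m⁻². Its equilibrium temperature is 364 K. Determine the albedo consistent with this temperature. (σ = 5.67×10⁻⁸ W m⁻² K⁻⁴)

A ≈ 0.32

From T_eq⁴ = S(1−A)/(4σ): 1−A = 4σT_eq⁴/S.
1−A = 4 × 5.67×10⁻⁸ × (364)⁴ / 5880 = 0.677.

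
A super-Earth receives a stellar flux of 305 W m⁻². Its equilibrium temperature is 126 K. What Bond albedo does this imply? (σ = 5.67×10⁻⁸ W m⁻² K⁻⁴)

From T_eq⁴ = S(1−A)/(4σ): 1−A = 4σT_eq⁴/S.
1−A = 4 × 5.67×10⁻⁸ × (126)⁴ / 305 = 0.187.

A ≈ 0.81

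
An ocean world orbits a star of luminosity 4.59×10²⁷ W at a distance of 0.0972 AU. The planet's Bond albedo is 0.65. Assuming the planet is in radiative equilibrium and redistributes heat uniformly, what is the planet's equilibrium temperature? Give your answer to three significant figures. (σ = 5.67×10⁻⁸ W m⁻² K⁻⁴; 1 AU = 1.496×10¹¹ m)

T_eq ≈ 1280 K

d = 0.0972 AU = 1.45×10¹⁰ m.
Flux: S = L/(4πd²) = 4.59×10²⁷/(4π×(1.45×10¹⁰)²) = 1.73×10⁶ W m⁻².
Energy balance: absorbed = emitted ⇒ πR²·S(1−A) = 4πR²·σT_eq⁴, so T_eq⁴ = S(1−A)/(4σ).
T_eq = [1.73×10⁶ × 0.35 / (4 × 5.67×10⁻⁸)]^(1/4) = (2.67×10¹²)^(1/4) = 1280 K.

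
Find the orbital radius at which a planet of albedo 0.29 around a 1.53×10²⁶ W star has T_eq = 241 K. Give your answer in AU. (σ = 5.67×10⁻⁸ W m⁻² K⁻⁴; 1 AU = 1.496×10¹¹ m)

From T_eq⁴ = L(1−A)/(16πσd²): d = √[L(1−A)/(16πσT_eq⁴)].
d = √[1.53×10²⁶ × 0.71 / (16π × 5.67×10⁻⁸ × (241)⁴)] = 1.06×10¹¹ m = 0.711 AU.

d ≈ 0.711 AU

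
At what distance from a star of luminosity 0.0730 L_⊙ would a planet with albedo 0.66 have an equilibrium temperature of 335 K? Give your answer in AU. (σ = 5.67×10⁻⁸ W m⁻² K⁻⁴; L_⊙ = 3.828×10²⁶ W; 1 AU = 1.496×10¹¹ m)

d ≈ 0.109 AU

L = 0.0730 × 3.828×10²⁶ = 2.79×10²⁵ W.
From T_eq⁴ = L(1−A)/(16πσd²): d = √[L(1−A)/(16πσT_eq⁴)].
d = √[2.79×10²⁵ × 0.34 / (16π × 5.67×10⁻⁸ × (335)⁴)] = 1.63×10¹⁰ m = 0.109 AU.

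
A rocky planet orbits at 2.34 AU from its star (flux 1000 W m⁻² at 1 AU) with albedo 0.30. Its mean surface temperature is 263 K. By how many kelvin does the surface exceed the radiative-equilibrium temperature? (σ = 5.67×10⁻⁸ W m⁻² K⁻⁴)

ΔT ≈ 108.9 K

S = 1000/2.34² = 182.6 W m⁻².
T_eq = [S(1−A)/(4σ)]^(1/4) = [182.6×0.70/(4×5.67×10⁻⁸)]^(1/4) = 154.1 K.
ΔT = T_surf − T_eq = 263 − 154.1.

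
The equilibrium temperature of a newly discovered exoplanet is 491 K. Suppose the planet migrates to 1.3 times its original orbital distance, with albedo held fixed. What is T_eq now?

T_eq ≈ 431 K

T_eq ∝ L^(1/4) · d^(−1/2).
T′ = 491 / 1.3^(1/2) = 431 K.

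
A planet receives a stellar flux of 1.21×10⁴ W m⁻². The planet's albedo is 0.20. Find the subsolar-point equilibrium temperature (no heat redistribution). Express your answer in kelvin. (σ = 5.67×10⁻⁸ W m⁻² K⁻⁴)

At the subsolar point the surface absorbs S(1−A) and emits σT⁴ per unit area — no factor of 4, since only the local patch is in balance.
T = [1.21×10⁴ × 0.80 / 5.67×10⁻⁸]^(1/4) = (1.71×10¹¹)^(1/4) = 643 K.

T_ss ≈ 643 K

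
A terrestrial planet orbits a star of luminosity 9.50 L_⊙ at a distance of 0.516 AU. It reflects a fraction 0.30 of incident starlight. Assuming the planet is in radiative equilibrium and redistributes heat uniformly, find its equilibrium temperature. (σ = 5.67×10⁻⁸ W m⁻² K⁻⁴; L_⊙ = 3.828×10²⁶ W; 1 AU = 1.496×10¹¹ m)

d = 0.516 AU = 7.72×10¹⁰ m.
L = 9.50 × 3.828×10²⁶ = 3.64×10²⁷ W.
Flux: S = L/(4πd²) = 3.64×10²⁷/(4π×(7.72×10¹⁰)²) = 4.86×10⁴ W m⁻².
Energy balance: absorbed = emitted ⇒ πR²·S(1−A) = 4πR²·σT_eq⁴, so T_eq⁴ = S(1−A)/(4σ).
T_eq = [4.86×10⁴ × 0.70 / (4 × 5.67×10⁻⁸)]^(1/4) = (1.50×10¹¹)^(1/4) = 622 K.

T_eq ≈ 622 K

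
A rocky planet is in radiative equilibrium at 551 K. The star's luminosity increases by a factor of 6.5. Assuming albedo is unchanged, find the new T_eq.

T_eq ∝ L^(1/4) · d^(−1/2).
T′ = 551 × 6.5^(1/4) = 880 K.

T_eq ≈ 880 K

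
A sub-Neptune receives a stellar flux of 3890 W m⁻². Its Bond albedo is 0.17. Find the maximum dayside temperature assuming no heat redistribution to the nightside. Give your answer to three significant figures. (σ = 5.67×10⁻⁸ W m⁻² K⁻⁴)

T_ss ≈ 488 K

With no redistribution each surface element balances locally: S(1−A) = σT⁴.
T = [3890 × 0.83 / 5.67×10⁻⁸]^(1/4) = (5.69×10¹⁰)^(1/4) = 488 K.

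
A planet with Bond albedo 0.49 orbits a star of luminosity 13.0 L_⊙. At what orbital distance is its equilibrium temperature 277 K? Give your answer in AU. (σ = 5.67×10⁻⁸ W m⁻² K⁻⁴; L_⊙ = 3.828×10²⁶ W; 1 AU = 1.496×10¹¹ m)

d ≈ 2.60 AU

L = 13.0 × 3.828×10²⁶ = 4.98×10²⁷ W.
From T_eq⁴ = L(1−A)/(16πσd²): d = √[L(1−A)/(16πσT_eq⁴)].
d = √[4.98×10²⁷ × 0.51 / (16π × 5.67×10⁻⁸ × (277)⁴)] = 3.89×10¹¹ m = 2.60 AU.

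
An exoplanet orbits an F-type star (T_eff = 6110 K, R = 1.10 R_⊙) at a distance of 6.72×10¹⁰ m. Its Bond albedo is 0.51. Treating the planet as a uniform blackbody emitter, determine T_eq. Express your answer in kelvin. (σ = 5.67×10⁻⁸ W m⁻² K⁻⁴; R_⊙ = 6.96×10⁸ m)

T_eq ≈ 386 K

R_⋆ = 1.10 × 6.96×10⁸ = 7.66×10⁸ m.
L = 4πR_⋆²σT_⋆⁴ = 4π(7.66×10⁸)² × 5.67×10⁻⁸ × (6110)⁴ = 5.82×10²⁶ W.
S = L/(4πd²) = 1.03×10⁴ W m⁻².
Energy balance: absorbed = emitted ⇒ πR²·S(1−A) = 4πR²·σT_eq⁴, so T_eq⁴ = S(1−A)/(4σ).
T_eq = [1.03×10⁴ × 0.49 / (4 × 5.67×10⁻⁸)]^(1/4) = (2.22×10¹⁰)^(1/4) = 386 K.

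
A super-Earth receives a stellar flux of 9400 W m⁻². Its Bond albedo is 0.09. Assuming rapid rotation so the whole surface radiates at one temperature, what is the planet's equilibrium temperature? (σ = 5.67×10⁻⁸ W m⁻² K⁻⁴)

T_eq ≈ 441 K

Energy balance: absorbed = emitted ⇒ πR²·S(1−A) = 4πR²·σT_eq⁴, so T_eq⁴ = S(1−A)/(4σ).
T_eq = [9400 × 0.91 / (4 × 5.67×10⁻⁸)]^(1/4) = (3.77×10¹⁰)^(1/4) = 441 K.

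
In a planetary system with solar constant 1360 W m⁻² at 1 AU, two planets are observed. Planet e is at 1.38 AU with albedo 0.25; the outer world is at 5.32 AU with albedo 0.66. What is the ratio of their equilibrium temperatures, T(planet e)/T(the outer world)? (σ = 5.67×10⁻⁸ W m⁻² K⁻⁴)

T_eq = [S₀(1−A)/(4σd²)]^(1/4), so T ∝ (1−A)^(1/4) / √d.
T₁ = [1360×0.75/(4×5.67×10⁻⁸×1.38²)]^(1/4) = 220.44 K.
T₂ = [1360×0.34/(4×5.67×10⁻⁸×5.32²)]^(1/4) = 92.13 K.

T₁/T₂ ≈ 2.393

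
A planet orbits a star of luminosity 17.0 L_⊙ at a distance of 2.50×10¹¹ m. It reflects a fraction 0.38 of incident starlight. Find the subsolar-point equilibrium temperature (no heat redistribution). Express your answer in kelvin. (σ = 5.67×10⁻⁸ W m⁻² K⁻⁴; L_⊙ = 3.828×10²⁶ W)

T_ss ≈ 549 K

L = 17.0 × 3.828×10²⁶ = 6.51×10²⁷ W.
Flux: S = L/(4πd²) = 6.51×10²⁷/(4π×(2.50×10¹¹)²) = 8290 W m⁻².
At the subsolar point the surface absorbs S(1−A) and emits σT⁴ per unit area — no factor of 4, since only the local patch is in balance.
T = [8290 × 0.62 / 5.67×10⁻⁸]^(1/4) = (9.06×10¹⁰)^(1/4) = 549 K.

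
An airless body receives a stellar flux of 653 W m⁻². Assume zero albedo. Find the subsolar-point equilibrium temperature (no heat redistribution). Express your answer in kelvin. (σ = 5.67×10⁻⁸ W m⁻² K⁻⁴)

T_ss ≈ 328 K

At the subsolar point the surface absorbs S(1−A) and emits σT⁴ per unit area — no factor of 4, since only the local patch is in balance.
T = [653 × 1.00 / 5.67×10⁻⁸]^(1/4) = (1.15×10¹⁰)^(1/4) = 328 K.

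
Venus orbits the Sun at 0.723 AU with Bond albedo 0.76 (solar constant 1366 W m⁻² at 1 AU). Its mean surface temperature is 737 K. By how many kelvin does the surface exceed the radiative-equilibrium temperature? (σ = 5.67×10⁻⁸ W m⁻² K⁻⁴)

S = 1366/0.723² = 2613 W m⁻².
T_eq = [S(1−A)/(4σ)]^(1/4) = [2613×0.24/(4×5.67×10⁻⁸)]^(1/4) = 229.3 K.
ΔT = T_surf − T_eq = 737 − 229.3.

ΔT ≈ 507.7 K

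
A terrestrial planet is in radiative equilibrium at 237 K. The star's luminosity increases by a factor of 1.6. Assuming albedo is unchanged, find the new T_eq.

T_eq ≈ 267 K

T_eq ∝ L^(1/4) · d^(−1/2).
T′ = 237 × 1.6^(1/4) = 267 K.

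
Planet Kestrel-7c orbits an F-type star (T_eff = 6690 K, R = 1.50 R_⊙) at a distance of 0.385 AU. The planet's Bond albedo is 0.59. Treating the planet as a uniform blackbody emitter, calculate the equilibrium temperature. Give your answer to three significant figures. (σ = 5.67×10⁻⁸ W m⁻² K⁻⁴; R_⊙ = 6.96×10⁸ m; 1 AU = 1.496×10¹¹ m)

T_eq ≈ 510 K

R_⋆ = 1.50 × 6.96×10⁸ = 1.04×10⁹ m.
d = 0.385 AU = 5.76×10¹⁰ m.
L = 4πR_⋆²σT_⋆⁴ = 4π(1.04×10⁹)² × 5.67×10⁻⁸ × (6690)⁴ = 1.56×10²⁷ W.
S = L/(4πd²) = 3.73×10⁴ W m⁻².
Energy balance: absorbed = emitted ⇒ πR²·S(1−A) = 4πR²·σT_eq⁴, so T_eq⁴ = S(1−A)/(4σ).
T_eq = [3.73×10⁴ × 0.41 / (4 × 5.67×10⁻⁸)]^(1/4) = (6.75×10¹⁰)^(1/4) = 510 K.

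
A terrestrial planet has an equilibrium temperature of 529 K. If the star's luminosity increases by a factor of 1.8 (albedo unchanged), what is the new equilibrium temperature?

T_eq ∝ L^(1/4) · d^(−1/2).
T′ = 529 × 1.8^(1/4) = 613 K.

T_eq ≈ 613 K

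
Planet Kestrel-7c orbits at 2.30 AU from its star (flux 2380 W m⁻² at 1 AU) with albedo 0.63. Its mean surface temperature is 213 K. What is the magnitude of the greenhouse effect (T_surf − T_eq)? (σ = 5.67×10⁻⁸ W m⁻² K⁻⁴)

ΔT ≈ 48.4 K

S = 2380/2.30² = 449.9 W m⁻².
T_eq = [S(1−A)/(4σ)]^(1/4) = [449.9×0.37/(4×5.67×10⁻⁸)]^(1/4) = 164.6 K.
ΔT = T_surf − T_eq = 213 − 164.6.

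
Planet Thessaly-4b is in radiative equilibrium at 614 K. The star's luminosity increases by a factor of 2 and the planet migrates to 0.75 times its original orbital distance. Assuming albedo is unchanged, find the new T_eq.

T_eq ≈ 843 K

T_eq ∝ L^(1/4) · d^(−1/2).
T′ = 614 × 2^(1/4) / 0.75^(1/2) = 843 K.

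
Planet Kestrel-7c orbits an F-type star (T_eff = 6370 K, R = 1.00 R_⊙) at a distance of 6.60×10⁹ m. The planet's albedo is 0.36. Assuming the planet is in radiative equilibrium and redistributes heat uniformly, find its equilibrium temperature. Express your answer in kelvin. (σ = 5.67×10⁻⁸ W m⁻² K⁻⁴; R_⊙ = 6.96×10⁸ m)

T_eq ≈ 1310 K

R_⋆ = 1.00 × 6.96×10⁸ = 6.96×10⁸ m.
L = 4πR_⋆²σT_⋆⁴ = 4π(6.96×10⁸)² × 5.67×10⁻⁸ × (6370)⁴ = 5.68×10²⁶ W.
S = L/(4πd²) = 1.04×10⁶ W m⁻².
Energy balance: absorbed = emitted ⇒ πR²·S(1−A) = 4πR²·σT_eq⁴, so T_eq⁴ = S(1−A)/(4σ).
T_eq = [1.04×10⁶ × 0.64 / (4 × 5.67×10⁻⁸)]^(1/4) = (2.93×10¹²)^(1/4) = 1310 K.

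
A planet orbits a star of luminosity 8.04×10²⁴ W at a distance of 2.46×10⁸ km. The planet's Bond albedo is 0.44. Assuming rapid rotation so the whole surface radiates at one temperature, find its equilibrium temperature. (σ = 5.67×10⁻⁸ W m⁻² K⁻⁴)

d = 2.46×10⁸ km = 2.46×10¹¹ m.
Flux: S = L/(4πd²) = 8.04×10²⁴/(4π×(2.46×10¹¹)²) = 10.6 W m⁻².
Energy balance: absorbed = emitted ⇒ πR²·S(1−A) = 4πR²·σT_eq⁴, so T_eq⁴ = S(1−A)/(4σ).
T_eq = [10.6 × 0.56 / (4 × 5.67×10⁻⁸)]^(1/4) = (2.61×10⁷)^(1/4) = 71.5 K.

T_eq ≈ 71.5 K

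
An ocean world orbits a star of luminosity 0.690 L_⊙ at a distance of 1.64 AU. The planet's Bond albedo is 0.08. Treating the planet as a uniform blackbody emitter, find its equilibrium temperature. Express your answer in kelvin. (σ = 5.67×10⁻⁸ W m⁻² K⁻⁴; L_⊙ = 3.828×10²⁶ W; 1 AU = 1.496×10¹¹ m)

T_eq ≈ 194 K

d = 1.64 AU = 2.45×10¹¹ m.
L = 0.690 × 3.828×10²⁶ = 2.64×10²⁶ W.
Flux: S = L/(4πd²) = 2.64×10²⁶/(4π×(2.45×10¹¹)²) = 349 W m⁻².
Energy balance: absorbed = emitted ⇒ πR²·S(1−A) = 4πR²·σT_eq⁴, so T_eq⁴ = S(1−A)/(4σ).
T_eq = [349 × 0.92 / (4 × 5.67×10⁻⁸)]^(1/4) = (1.42×10⁹)^(1/4) = 194 K.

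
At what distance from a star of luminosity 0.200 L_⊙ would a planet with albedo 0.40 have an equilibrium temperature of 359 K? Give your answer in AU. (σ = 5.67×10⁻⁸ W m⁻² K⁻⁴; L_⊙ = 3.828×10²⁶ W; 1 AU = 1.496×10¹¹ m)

d ≈ 0.208 AU

L = 0.200 × 3.828×10²⁶ = 7.66×10²⁵ W.
From T_eq⁴ = L(1−A)/(16πσd²): d = √[L(1−A)/(16πσT_eq⁴)].
d = √[7.66×10²⁵ × 0.60 / (16π × 5.67×10⁻⁸ × (359)⁴)] = 3.12×10¹⁰ m = 0.208 AU.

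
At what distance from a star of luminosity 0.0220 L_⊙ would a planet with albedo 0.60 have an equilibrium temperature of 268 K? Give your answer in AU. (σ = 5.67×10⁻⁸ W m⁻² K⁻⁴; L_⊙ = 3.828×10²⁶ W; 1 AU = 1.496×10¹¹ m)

L = 0.0220 × 3.828×10²⁶ = 8.42×10²⁴ W.
From T_eq⁴ = L(1−A)/(16πσd²): d = √[L(1−A)/(16πσT_eq⁴)].
d = √[8.42×10²⁴ × 0.40 / (16π × 5.67×10⁻⁸ × (268)⁴)] = 1.51×10¹⁰ m = 0.101 AU.

d ≈ 0.101 AU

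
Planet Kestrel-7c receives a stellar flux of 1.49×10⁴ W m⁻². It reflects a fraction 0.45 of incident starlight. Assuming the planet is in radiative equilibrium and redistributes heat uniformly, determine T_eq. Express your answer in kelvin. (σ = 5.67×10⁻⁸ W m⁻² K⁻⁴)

T_eq ≈ 436 K

Energy balance: absorbed = emitted ⇒ πR²·S(1−A) = 4πR²·σT_eq⁴, so T_eq⁴ = S(1−A)/(4σ).
T_eq = [1.49×10⁴ × 0.55 / (4 × 5.67×10⁻⁸)]^(1/4) = (3.61×10¹⁰)^(1/4) = 436 K.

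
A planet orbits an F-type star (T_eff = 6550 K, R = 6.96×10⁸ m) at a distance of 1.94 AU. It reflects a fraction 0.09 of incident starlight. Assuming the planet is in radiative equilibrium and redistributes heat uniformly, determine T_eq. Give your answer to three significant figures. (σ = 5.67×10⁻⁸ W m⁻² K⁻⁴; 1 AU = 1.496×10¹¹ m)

d = 1.94 AU = 2.90×10¹¹ m.
L = 4πR_⋆²σT_⋆⁴ = 4π(6.96×10⁸)² × 5.67×10⁻⁸ × (6550)⁴ = 6.35×10²⁶ W.
S = L/(4πd²) = 600 W m⁻².
Energy balance: absorbed = emitted ⇒ πR²·S(1−A) = 4πR²·σT_eq⁴, so T_eq⁴ = S(1−A)/(4σ).
T_eq = [600 × 0.91 / (4 × 5.67×10⁻⁸)]^(1/4) = (2.41×10⁹)^(1/4) = 222 K.

T_eq ≈ 222 K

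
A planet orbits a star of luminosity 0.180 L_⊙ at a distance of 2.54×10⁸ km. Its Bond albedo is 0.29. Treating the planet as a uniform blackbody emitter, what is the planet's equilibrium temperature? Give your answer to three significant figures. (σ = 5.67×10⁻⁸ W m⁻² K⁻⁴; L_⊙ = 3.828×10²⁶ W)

T_eq ≈ 128 K

d = 2.54×10⁸ km = 2.54×10¹¹ m.
L = 0.180 × 3.828×10²⁶ = 6.89×10²⁵ W.
Flux: S = L/(4πd²) = 6.89×10²⁵/(4π×(2.54×10¹¹)²) = 85.0 W m⁻².
Energy balance: absorbed = emitted ⇒ πR²·S(1−A) = 4πR²·σT_eq⁴, so T_eq⁴ = S(1−A)/(4σ).
T_eq = [85.0 × 0.71 / (4 × 5.67×10⁻⁸)]^(1/4) = (2.66×10⁸)^(1/4) = 128 K.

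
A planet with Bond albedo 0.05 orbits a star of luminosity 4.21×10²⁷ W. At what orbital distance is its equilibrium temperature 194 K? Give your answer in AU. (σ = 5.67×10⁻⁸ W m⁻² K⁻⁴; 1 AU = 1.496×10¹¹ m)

d ≈ 6.65 AU

From T_eq⁴ = L(1−A)/(16πσd²): d = √[L(1−A)/(16πσT_eq⁴)].
d = √[4.21×10²⁷ × 0.95 / (16π × 5.67×10⁻⁸ × (194)⁴)] = 9.95×10¹¹ m = 6.65 AU.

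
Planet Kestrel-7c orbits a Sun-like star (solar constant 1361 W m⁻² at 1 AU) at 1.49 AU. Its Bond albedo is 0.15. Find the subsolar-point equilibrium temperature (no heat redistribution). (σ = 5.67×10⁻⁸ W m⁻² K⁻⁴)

Flux at 1.49 AU: S = 1361/1.49² = 613 W m⁻².
At the subsolar point the surface absorbs S(1−A) and emits σT⁴ per unit area — no factor of 4, since only the local patch is in balance.
T = [613 × 0.85 / 5.67×10⁻⁸]^(1/4) = (9.19×10⁹)^(1/4) = 310 K.

T_ss ≈ 310 K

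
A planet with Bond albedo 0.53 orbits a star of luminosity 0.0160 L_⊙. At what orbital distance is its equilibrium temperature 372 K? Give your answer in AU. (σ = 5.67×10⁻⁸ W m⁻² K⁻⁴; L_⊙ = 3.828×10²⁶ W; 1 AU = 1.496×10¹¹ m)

L = 0.0160 × 3.828×10²⁶ = 6.12×10²⁴ W.
From T_eq⁴ = L(1−A)/(16πσd²): d = √[L(1−A)/(16πσT_eq⁴)].
d = √[6.12×10²⁴ × 0.47 / (16π × 5.67×10⁻⁸ × (372)⁴)] = 7.26×10⁹ m = 0.0485 AU.

d ≈ 0.0485 AU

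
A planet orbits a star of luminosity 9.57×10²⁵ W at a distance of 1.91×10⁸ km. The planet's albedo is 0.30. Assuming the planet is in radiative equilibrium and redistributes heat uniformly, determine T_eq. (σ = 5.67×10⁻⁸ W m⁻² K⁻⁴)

d = 1.91×10⁸ km = 1.91×10¹¹ m.
Flux: S = L/(4πd²) = 9.57×10²⁵/(4π×(1.91×10¹¹)²) = 209 W m⁻².
Energy balance: absorbed = emitted ⇒ πR²·S(1−A) = 4πR²·σT_eq⁴, so T_eq⁴ = S(1−A)/(4σ).
T_eq = [209 × 0.70 / (4 × 5.67×10⁻⁸)]^(1/4) = (6.44×10⁸)^(1/4) = 159 K.

T_eq ≈ 159 K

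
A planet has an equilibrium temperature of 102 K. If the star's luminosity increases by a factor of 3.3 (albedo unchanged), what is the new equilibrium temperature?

T_eq ≈ 137 K

T_eq ∝ L^(1/4) · d^(−1/2).
T′ = 102 × 3.3^(1/4) = 137 K.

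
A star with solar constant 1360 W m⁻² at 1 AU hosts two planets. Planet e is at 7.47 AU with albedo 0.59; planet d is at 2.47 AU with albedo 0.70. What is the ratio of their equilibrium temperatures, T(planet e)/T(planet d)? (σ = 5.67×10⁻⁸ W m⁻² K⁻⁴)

T₁/T₂ ≈ 0.622

T_eq = [S₀(1−A)/(4σd²)]^(1/4), so T ∝ (1−A)^(1/4) / √d.
T₁ = [1360×0.41/(4×5.67×10⁻⁸×7.47²)]^(1/4) = 81.47 K.
T₂ = [1360×0.30/(4×5.67×10⁻⁸×2.47²)]^(1/4) = 131.04 K.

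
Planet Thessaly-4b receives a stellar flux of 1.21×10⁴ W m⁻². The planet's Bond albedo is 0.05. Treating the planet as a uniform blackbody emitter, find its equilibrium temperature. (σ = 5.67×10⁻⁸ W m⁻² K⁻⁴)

T_eq ≈ 474 K

Energy balance: absorbed = emitted ⇒ πR²·S(1−A) = 4πR²·σT_eq⁴, so T_eq⁴ = S(1−A)/(4σ).
T_eq = [1.21×10⁴ × 0.95 / (4 × 5.67×10⁻⁸)]^(1/4) = (5.07×10¹⁰)^(1/4) = 474 K.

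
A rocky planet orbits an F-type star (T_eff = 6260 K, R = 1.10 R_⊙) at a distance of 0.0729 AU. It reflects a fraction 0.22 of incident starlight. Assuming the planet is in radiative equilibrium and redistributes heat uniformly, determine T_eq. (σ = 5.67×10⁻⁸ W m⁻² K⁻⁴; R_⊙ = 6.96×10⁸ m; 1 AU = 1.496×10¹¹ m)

R_⋆ = 1.10 × 6.96×10⁸ = 7.66×10⁸ m.
d = 0.0729 AU = 1.09×10¹⁰ m.
L = 4πR_⋆²σT_⋆⁴ = 4π(7.66×10⁸)² × 5.67×10⁻⁸ × (6260)⁴ = 6.41×10²⁶ W.
S = L/(4πd²) = 4.29×10⁵ W m⁻².
Energy balance: absorbed = emitted ⇒ πR²·S(1−A) = 4πR²·σT_eq⁴, so T_eq⁴ = S(1−A)/(4σ).
T_eq = [4.29×10⁵ × 0.78 / (4 × 5.67×10⁻⁸)]^(1/4) = (1.48×10¹²)^(1/4) = 1100 K.

T_eq ≈ 1100 K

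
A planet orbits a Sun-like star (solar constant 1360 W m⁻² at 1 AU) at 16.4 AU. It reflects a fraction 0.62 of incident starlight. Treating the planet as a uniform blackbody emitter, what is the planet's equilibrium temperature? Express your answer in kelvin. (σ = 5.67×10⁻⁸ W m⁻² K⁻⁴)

T_eq ≈ 54.0 K

Flux at 16.4 AU: S = 1360/16.4² = 5.06 W m⁻².
Energy balance: absorbed = emitted ⇒ πR²·S(1−A) = 4πR²·σT_eq⁴, so T_eq⁴ = S(1−A)/(4σ).
T_eq = [5.06 × 0.38 / (4 × 5.67×10⁻⁸)]^(1/4) = (8.47×10⁶)^(1/4) = 54.0 K.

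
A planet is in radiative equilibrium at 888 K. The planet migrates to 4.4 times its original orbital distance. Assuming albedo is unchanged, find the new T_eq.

T_eq ∝ L^(1/4) · d^(−1/2).
T′ = 888 / 4.4^(1/2) = 423 K.

T_eq ≈ 423 K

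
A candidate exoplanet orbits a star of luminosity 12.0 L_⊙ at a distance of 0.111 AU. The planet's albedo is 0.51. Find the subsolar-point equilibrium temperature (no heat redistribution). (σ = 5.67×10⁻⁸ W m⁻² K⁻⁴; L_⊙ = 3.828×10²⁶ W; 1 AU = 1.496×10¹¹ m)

d = 0.111 AU = 1.66×10¹⁰ m.
L = 12.0 × 3.828×10²⁶ = 4.59×10²⁷ W.
Flux: S = L/(4πd²) = 4.59×10²⁷/(4π×(1.66×10¹⁰)²) = 1.33×10⁶ W m⁻².
At the subsolar point the surface absorbs S(1−A) and emits σT⁴ per unit area — no factor of 4, since only the local patch is in balance.
T = [1.33×10⁶ × 0.49 / 5.67×10⁻⁸]^(1/4) = (1.15×10¹³)^(1/4) = 1840 K.

T_ss ≈ 1840 K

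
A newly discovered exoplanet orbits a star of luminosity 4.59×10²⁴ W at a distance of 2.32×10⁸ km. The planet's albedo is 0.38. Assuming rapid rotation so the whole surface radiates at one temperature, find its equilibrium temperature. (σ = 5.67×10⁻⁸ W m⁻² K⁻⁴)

d = 2.32×10⁸ km = 2.32×10¹¹ m.
Flux: S = L/(4πd²) = 4.59×10²⁴/(4π×(2.32×10¹¹)²) = 6.79 W m⁻².
Energy balance: absorbed = emitted ⇒ πR²·S(1−A) = 4πR²·σT_eq⁴, so T_eq⁴ = S(1−A)/(4σ).
T_eq = [6.79 × 0.62 / (4 × 5.67×10⁻⁸)]^(1/4) = (1.86×10⁷)^(1/4) = 65.6 K.

T_eq ≈ 65.6 K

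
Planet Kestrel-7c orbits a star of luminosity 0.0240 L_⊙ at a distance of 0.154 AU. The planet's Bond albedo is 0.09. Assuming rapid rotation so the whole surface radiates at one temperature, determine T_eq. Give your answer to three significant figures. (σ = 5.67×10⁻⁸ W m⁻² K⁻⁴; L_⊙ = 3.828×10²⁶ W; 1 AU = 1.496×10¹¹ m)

d = 0.154 AU = 2.30×10¹⁰ m.
L = 0.0240 × 3.828×10²⁶ = 9.19×10²⁴ W.
Flux: S = L/(4πd²) = 9.19×10²⁴/(4π×(2.30×10¹⁰)²) = 1380 W m⁻².
Energy balance: absorbed = emitted ⇒ πR²·S(1−A) = 4πR²·σT_eq⁴, so T_eq⁴ = S(1−A)/(4σ).
T_eq = [1380 × 0.91 / (4 × 5.67×10⁻⁸)]^(1/4) = (5.53×10⁹)^(1/4) = 273 K.

T_eq ≈ 273 K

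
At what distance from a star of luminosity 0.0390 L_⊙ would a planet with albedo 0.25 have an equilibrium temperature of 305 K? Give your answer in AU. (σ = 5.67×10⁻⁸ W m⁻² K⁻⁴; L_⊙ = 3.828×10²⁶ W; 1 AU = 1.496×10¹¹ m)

d ≈ 0.142 AU

L = 0.0390 × 3.828×10²⁶ = 1.49×10²⁵ W.
From T_eq⁴ = L(1−A)/(16πσd²): d = √[L(1−A)/(16πσT_eq⁴)].
d = √[1.49×10²⁵ × 0.75 / (16π × 5.67×10⁻⁸ × (305)⁴)] = 2.13×10¹⁰ m = 0.142 AU.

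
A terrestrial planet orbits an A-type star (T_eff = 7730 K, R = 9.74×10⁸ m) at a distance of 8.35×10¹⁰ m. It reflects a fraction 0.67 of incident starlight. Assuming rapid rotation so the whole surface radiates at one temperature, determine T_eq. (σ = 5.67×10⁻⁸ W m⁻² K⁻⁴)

T_eq ≈ 447 K

L = 4πR_⋆²σT_⋆⁴ = 4π(9.74×10⁸)² × 5.67×10⁻⁸ × (7730)⁴ = 2.41×10²⁷ W.
S = L/(4πd²) = 2.75×10⁴ W m⁻².
Energy balance: absorbed = emitted ⇒ πR²·S(1−A) = 4πR²·σT_eq⁴, so T_eq⁴ = S(1−A)/(4σ).
T_eq = [2.75×10⁴ × 0.33 / (4 × 5.67×10⁻⁸)]^(1/4) = (4.01×10¹⁰)^(1/4) = 447 K.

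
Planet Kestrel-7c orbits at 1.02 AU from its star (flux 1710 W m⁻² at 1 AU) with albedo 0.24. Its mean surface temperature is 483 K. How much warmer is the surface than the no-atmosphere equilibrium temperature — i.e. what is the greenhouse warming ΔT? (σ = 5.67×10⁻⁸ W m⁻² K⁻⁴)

ΔT ≈ 210.6 K

S = 1710/1.02² = 1644 W m⁻².
T_eq = [S(1−A)/(4σ)]^(1/4) = [1644×0.76/(4×5.67×10⁻⁸)]^(1/4) = 272.4 K.
ΔT = T_surf − T_eq = 483 − 272.4.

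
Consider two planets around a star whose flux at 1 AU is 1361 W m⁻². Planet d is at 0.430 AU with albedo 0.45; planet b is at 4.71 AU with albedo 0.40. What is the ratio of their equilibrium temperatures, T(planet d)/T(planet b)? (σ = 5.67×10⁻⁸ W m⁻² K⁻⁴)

T₁/T₂ ≈ 3.238

T_eq = [S₀(1−A)/(4σd²)]^(1/4), so T ∝ (1−A)^(1/4) / √d.
T₁ = [1361×0.55/(4×5.67×10⁻⁸×0.430²)]^(1/4) = 365.52 K.
T₂ = [1361×0.60/(4×5.67×10⁻⁸×4.71²)]^(1/4) = 112.87 K.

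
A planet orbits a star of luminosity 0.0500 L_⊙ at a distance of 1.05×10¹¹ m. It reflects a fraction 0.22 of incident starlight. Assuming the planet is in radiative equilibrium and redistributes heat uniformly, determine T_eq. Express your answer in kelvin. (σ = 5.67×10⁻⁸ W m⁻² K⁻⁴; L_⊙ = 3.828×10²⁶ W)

T_eq ≈ 148 K

L = 0.0500 × 3.828×10²⁶ = 1.91×10²⁵ W.
Flux: S = L/(4πd²) = 1.91×10²⁵/(4π×(1.05×10¹¹)²) = 138 W m⁻².
Energy balance: absorbed = emitted ⇒ πR²·S(1−A) = 4πR²·σT_eq⁴, so T_eq⁴ = S(1−A)/(4σ).
T_eq = [138 × 0.78 / (4 × 5.67×10⁻⁸)]^(1/4) = (4.75×10⁸)^(1/4) = 148 K.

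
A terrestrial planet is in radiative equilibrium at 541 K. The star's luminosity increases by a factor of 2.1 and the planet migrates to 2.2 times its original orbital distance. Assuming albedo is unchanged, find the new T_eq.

T_eq ∝ L^(1/4) · d^(−1/2).
T′ = 541 × 2.1^(1/4) / 2.2^(1/2) = 439 K.

T_eq ≈ 439 K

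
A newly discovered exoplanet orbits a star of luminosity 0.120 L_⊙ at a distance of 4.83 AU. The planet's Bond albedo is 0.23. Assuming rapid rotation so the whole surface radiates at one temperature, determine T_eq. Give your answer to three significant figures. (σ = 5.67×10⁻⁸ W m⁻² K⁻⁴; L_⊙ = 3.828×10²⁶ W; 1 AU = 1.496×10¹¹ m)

d = 4.83 AU = 7.23×10¹¹ m.
L = 0.120 × 3.828×10²⁶ = 4.59×10²⁵ W.
Flux: S = L/(4πd²) = 4.59×10²⁵/(4π×(7.23×10¹¹)²) = 7.00 W m⁻².
Energy balance: absorbed = emitted ⇒ πR²·S(1−A) = 4πR²·σT_eq⁴, so T_eq⁴ = S(1−A)/(4σ).
T_eq = [7.00 × 0.77 / (4 × 5.67×10⁻⁸)]^(1/4) = (2.38×10⁷)^(1/4) = 69.8 K.

T_eq ≈ 69.8 K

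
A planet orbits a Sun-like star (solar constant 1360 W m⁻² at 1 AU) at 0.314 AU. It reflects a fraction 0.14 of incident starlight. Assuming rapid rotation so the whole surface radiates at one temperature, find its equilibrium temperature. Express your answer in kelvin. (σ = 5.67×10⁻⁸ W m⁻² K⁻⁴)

Flux at 0.314 AU: S = 1360/0.314² = 1.38×10⁴ W m⁻².
Energy balance: absorbed = emitted ⇒ πR²·S(1−A) = 4πR²·σT_eq⁴, so T_eq⁴ = S(1−A)/(4σ).
T_eq = [1.38×10⁴ × 0.86 / (4 × 5.67×10⁻⁸)]^(1/4) = (5.23×10¹⁰)^(1/4) = 478 K.

T_eq ≈ 478 K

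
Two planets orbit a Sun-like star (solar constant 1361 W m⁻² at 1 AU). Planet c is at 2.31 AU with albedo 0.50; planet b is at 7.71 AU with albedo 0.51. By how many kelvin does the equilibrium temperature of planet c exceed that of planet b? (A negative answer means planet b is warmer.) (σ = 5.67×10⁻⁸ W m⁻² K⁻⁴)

ΔT ≈ 70.1 K

T_eq = [S₀(1−A)/(4σd²)]^(1/4), so T ∝ (1−A)^(1/4) / √d.
T₁ = [1361×0.50/(4×5.67×10⁻⁸×2.31²)]^(1/4) = 153.99 K.
T₂ = [1361×0.49/(4×5.67×10⁻⁸×7.71²)]^(1/4) = 83.86 K.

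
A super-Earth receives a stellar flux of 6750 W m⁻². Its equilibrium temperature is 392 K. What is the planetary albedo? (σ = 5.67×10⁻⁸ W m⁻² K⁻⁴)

A ≈ 0.21

From T_eq⁴ = S(1−A)/(4σ): 1−A = 4σT_eq⁴/S.
1−A = 4 × 5.67×10⁻⁸ × (392)⁴ / 6750 = 0.793.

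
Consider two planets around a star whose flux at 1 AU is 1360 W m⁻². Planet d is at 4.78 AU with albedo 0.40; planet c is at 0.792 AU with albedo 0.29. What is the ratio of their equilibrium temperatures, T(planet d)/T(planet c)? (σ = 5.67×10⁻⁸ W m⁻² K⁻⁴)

T₁/T₂ ≈ 0.390

T_eq = [S₀(1−A)/(4σd²)]^(1/4), so T ∝ (1−A)^(1/4) / √d.
T₁ = [1360×0.60/(4×5.67×10⁻⁸×4.78²)]^(1/4) = 112.02 K.
T₂ = [1360×0.71/(4×5.67×10⁻⁸×0.792²)]^(1/4) = 287.03 K.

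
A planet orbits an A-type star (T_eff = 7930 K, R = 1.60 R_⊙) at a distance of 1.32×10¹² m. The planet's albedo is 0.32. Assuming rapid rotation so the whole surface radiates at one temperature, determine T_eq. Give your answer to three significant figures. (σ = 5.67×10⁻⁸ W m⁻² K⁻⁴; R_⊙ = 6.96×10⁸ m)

T_eq ≈ 148 K

R_⋆ = 1.60 × 6.96×10⁸ = 1.11×10⁹ m.
L = 4πR_⋆²σT_⋆⁴ = 4π(1.11×10⁹)² × 5.67×10⁻⁸ × (7930)⁴ = 3.49×10²⁷ W.
S = L/(4πd²) = 160 W m⁻².
Energy balance: absorbed = emitted ⇒ πR²·S(1−A) = 4πR²·σT_eq⁴, so T_eq⁴ = S(1−A)/(4σ).
T_eq = [160 × 0.68 / (4 × 5.67×10⁻⁸)]^(1/4) = (4.78×10⁸)^(1/4) = 148 K.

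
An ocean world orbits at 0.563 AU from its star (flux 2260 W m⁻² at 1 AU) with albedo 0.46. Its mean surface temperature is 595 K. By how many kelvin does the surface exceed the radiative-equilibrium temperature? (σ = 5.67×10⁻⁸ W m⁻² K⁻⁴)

ΔT ≈ 234.0 K

S = 2260/0.563² = 7130 W m⁻².
T_eq = [S(1−A)/(4σ)]^(1/4) = [7130×0.54/(4×5.67×10⁻⁸)]^(1/4) = 361.0 K.
ΔT = T_surf − T_eq = 595 − 361.0.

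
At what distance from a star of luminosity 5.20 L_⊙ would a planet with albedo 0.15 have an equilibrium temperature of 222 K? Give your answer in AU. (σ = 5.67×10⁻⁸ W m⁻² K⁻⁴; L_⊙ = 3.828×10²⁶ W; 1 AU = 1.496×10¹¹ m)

L = 5.20 × 3.828×10²⁶ = 1.99×10²⁷ W.
From T_eq⁴ = L(1−A)/(16πσd²): d = √[L(1−A)/(16πσT_eq⁴)].
d = √[1.99×10²⁷ × 0.85 / (16π × 5.67×10⁻⁸ × (222)⁴)] = 4.94×10¹¹ m = 3.30 AU.

d ≈ 3.30 AU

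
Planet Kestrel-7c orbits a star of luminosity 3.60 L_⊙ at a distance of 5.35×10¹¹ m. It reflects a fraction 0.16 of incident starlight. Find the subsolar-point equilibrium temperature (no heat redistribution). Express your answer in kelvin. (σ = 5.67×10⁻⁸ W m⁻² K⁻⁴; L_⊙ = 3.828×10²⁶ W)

T_ss ≈ 274 K

L = 3.60 × 3.828×10²⁶ = 1.38×10²⁷ W.
Flux: S = L/(4πd²) = 1.38×10²⁷/(4π×(5.35×10¹¹)²) = 383 W m⁻².
At the subsolar point the surface absorbs S(1−A) and emits σT⁴ per unit area — no factor of 4, since only the local patch is in balance.
T = [383 × 0.84 / 5.67×10⁻⁸]^(1/4) = (5.68×10⁹)^(1/4) = 274 K.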